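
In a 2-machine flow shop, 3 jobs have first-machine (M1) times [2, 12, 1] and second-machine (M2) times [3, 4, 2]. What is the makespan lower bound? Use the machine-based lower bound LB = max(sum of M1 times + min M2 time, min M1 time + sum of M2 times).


LB1 = sum(M1 times) + min(M2 times) = 15 + 2 = 17
LB2 = min(M1 times) + sum(M2 times) = 1 + 9 = 10
Lower bound = max(LB1, LB2) = max(17, 10) = 17

17


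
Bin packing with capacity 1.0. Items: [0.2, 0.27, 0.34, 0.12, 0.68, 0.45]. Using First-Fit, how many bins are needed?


Place items sequentially using First-Fit:
  Item 0.2 -> new Bin 1
  Item 0.27 -> Bin 1 (now 0.47)
  Item 0.34 -> Bin 1 (now 0.81)
  Item 0.12 -> Bin 1 (now 0.93)
  Item 0.68 -> new Bin 2
  Item 0.45 -> new Bin 3
Total bins used = 3

3


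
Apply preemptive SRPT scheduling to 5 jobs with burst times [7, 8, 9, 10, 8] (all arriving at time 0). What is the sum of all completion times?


Since all jobs arrive at t=0, SRPT equals SPT ordering.
SPT order: [7, 8, 8, 9, 10]
Completion times:
  Job 1: p=7, C=7
  Job 2: p=8, C=15
  Job 3: p=8, C=23
  Job 4: p=9, C=32
  Job 5: p=10, C=42
Total completion time = 7 + 15 + 23 + 32 + 42 = 119

119


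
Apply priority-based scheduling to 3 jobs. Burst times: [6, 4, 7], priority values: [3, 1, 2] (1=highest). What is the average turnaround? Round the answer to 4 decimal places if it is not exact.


Sort by priority (ascending = highest first):
Order: [(1, 4), (2, 7), (3, 6)]
Completion times:
  Priority 1, burst=4, C=4
  Priority 2, burst=7, C=11
  Priority 3, burst=6, C=17
Average turnaround = 32/3 = 10.6667

10.6667


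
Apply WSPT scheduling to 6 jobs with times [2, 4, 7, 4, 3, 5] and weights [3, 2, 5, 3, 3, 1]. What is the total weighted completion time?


Compute p/w ratios and sort ascending (WSPT): [(2, 3), (3, 3), (4, 3), (7, 5), (4, 2), (5, 1)]
Compute weighted completion times:
  Job (p=2,w=3): C=2, w*C=3*2=6
  Job (p=3,w=3): C=5, w*C=3*5=15
  Job (p=4,w=3): C=9, w*C=3*9=27
  Job (p=7,w=5): C=16, w*C=5*16=80
  Job (p=4,w=2): C=20, w*C=2*20=40
  Job (p=5,w=1): C=25, w*C=1*25=25
Total weighted completion time = 193

193


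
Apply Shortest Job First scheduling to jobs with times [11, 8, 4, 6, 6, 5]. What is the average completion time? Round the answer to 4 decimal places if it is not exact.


SJF order (ascending): [4, 5, 6, 6, 8, 11]
Completion times:
  Job 1: burst=4, C=4
  Job 2: burst=5, C=9
  Job 3: burst=6, C=15
  Job 4: burst=6, C=21
  Job 5: burst=8, C=29
  Job 6: burst=11, C=40
Average completion = 118/6 = 19.6667

19.6667


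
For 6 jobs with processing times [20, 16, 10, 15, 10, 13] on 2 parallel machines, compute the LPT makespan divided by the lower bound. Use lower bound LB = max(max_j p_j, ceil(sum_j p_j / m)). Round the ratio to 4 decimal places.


LPT order: [20, 16, 15, 13, 10, 10]
Machine loads after assignment: [43, 41]
LPT makespan = 43
Lower bound = max(max_job, ceil(total/2)) = max(20, 42) = 42
Ratio = 43 / 42 = 1.0238

1.0238


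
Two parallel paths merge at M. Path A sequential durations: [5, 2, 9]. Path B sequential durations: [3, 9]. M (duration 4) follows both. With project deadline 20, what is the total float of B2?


Forward pass: ES(B2) = sum of predecessors on chain B = 3
EF = ES + duration = 3 + 9 = 12
Backward pass: LF(M) = deadline = 20; LS(M) = 20 - 4 = 16
LF(B2) = LS(M) - sum(successors on chain B) = 16 - 0 = 16
LS = LF - duration = 16 - 9 = 7
Total float = LS - ES = 7 - 3 = 4

4


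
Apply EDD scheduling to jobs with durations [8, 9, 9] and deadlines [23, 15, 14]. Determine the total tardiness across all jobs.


Sort by due date (EDD order): [(9, 14), (9, 15), (8, 23)]
Compute completion times and tardiness:
  Job 1: p=9, d=14, C=9, tardiness=max(0,9-14)=0
  Job 2: p=9, d=15, C=18, tardiness=max(0,18-15)=3
  Job 3: p=8, d=23, C=26, tardiness=max(0,26-23)=3
Total tardiness = 6

6


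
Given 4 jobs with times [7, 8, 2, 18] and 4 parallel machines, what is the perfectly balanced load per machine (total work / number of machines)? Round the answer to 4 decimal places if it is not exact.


Total processing time = 7 + 8 + 2 + 18 = 35
Number of machines = 4
Ideal balanced load = 35 / 4 = 8.75

8.75


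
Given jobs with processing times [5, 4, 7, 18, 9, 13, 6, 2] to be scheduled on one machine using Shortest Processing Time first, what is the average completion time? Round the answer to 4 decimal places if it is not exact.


Sort jobs by processing time (SPT order): [2, 4, 5, 6, 7, 9, 13, 18]
Compute completion times sequentially:
  Job 1: processing = 2, completes at 2
  Job 2: processing = 4, completes at 6
  Job 3: processing = 5, completes at 11
  Job 4: processing = 6, completes at 17
  Job 5: processing = 7, completes at 24
  Job 6: processing = 9, completes at 33
  Job 7: processing = 13, completes at 46
  Job 8: processing = 18, completes at 64
Sum of completion times = 203
Average completion time = 203/8 = 25.375

25.375


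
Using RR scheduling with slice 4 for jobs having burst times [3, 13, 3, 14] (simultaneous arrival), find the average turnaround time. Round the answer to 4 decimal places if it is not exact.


Time quantum = 4
Execution trace:
  J1 runs 3 units, time = 3
  J2 runs 4 units, time = 7
  J3 runs 3 units, time = 10
  J4 runs 4 units, time = 14
  J2 runs 4 units, time = 18
  J4 runs 4 units, time = 22
  J2 runs 4 units, time = 26
  J4 runs 4 units, time = 30
  J2 runs 1 units, time = 31
  J4 runs 2 units, time = 33
Finish times: [3, 31, 10, 33]
Average turnaround = 77/4 = 19.25

19.25


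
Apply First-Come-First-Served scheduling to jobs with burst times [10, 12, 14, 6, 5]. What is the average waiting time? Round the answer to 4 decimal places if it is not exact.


FCFS order (as given): [10, 12, 14, 6, 5]
Waiting times:
  Job 1: wait = 0
  Job 2: wait = 10
  Job 3: wait = 22
  Job 4: wait = 36
  Job 5: wait = 42
Sum of waiting times = 110
Average waiting time = 110/5 = 22.0

22.0


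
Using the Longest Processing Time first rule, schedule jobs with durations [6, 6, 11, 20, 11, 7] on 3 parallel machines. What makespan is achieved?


Sort jobs in decreasing order (LPT): [20, 11, 11, 7, 6, 6]
Assign each job to the least loaded machine:
  Machine 1: jobs [20], load = 20
  Machine 2: jobs [11, 7], load = 18
  Machine 3: jobs [11, 6, 6], load = 23
Makespan = max load = 23

23


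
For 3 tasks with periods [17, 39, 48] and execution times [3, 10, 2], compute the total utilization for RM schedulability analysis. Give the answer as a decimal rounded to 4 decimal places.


Compute individual utilizations (exact fractions):
  Task 1: C/T = 3/17 (approx. 0.1765)
  Task 2: C/T = 10/39 (approx. 0.2564)
  Task 3: C/T = 2/48 = 1/24 (approx. 0.0417)
Total utilization U = 3/17 + 10/39 + 1/24 = 839/1768
Rounded to 4 decimal places: U = 0.4745
RM (Liu & Layland) bound for 3 tasks = 0.779763; compare with U = 839/1768 (approx. 0.474548)
U <= bound, so schedulable by RM sufficient condition.

0.4745


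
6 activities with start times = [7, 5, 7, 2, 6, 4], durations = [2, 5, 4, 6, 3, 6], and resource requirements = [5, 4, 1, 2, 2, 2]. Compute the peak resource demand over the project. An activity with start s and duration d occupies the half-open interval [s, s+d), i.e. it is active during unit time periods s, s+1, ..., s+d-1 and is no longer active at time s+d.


Each activity i is active on [start_i, start_i + duration_i).
Compute total resource usage per time slot:
  t=0: active resources = [], total = 0
  t=1: active resources = [], total = 0
  t=2: active resources = [2], total = 2
  t=3: active resources = [2], total = 2
  t=4: active resources = [2, 2], total = 4
  t=5: active resources = [4, 2, 2], total = 8
  t=6: active resources = [4, 2, 2, 2], total = 10
  t=7: active resources = [5, 4, 1, 2, 2, 2], total = 16
  t=8: active resources = [5, 4, 1, 2, 2], total = 14
  t=9: active resources = [4, 1, 2], total = 7
  t=10: active resources = [1], total = 1
Peak resource demand = 16

16


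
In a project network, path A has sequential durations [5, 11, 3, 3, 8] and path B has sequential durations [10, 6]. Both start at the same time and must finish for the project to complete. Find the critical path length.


Path A total = 5 + 11 + 3 + 3 + 8 = 30
Path B total = 10 + 6 = 16
Critical path = longest path = max(30, 16) = 30

30


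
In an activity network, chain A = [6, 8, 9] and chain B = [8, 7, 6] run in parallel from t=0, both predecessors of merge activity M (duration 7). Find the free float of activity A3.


ES(A3) = sum of predecessors on chain A = 14
EF(A3) = ES + duration = 14 + 9 = 23
Successor of A3 is M. ES(M) = max(sum(A), sum(B)) = max(23, 21) = 23
Free float = ES(successor) - EF(current) = 23 - 23 = 0

0


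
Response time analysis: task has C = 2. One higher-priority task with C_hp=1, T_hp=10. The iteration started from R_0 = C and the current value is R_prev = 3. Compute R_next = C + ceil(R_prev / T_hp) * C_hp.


R_next = C + ceil(R_prev / T_hp) * C_hp
ceil(3 / 10) = ceil(0.3) = 1
Interference = 1 * 1 = 1
R_next = 2 + 1 = 3
R_next = R_prev, so the iteration has converged (response time = 3).

3


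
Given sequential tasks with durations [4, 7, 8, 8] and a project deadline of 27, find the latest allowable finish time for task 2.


LF(activity 2) = deadline - sum of successor durations
Successors: activities 3 through 4 with durations [8, 8]
Sum of successor durations = 16
LF = 27 - 16 = 11

11


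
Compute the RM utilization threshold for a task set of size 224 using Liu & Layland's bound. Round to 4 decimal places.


Compute 2^(1/224) = 1.0030991997
Subtract 1: 1.0030991997 - 1 = 0.0030991997
Multiply by n: 224 * 0.0030991997 = 0.6942207328
Round to 4 dp: 0.6942

0.6942


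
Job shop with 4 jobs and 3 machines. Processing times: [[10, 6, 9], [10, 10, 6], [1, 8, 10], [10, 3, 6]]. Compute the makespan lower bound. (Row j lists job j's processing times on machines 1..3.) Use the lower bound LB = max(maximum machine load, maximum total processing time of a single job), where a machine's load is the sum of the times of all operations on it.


Machine loads:
  Machine 1: 10 + 10 + 1 + 10 = 31
  Machine 2: 6 + 10 + 8 + 3 = 27
  Machine 3: 9 + 6 + 10 + 6 = 31
Max machine load = 31
Job totals:
  Job 1: 25
  Job 2: 26
  Job 3: 19
  Job 4: 19
Max job total = 26
Lower bound = max(31, 26) = 31

31


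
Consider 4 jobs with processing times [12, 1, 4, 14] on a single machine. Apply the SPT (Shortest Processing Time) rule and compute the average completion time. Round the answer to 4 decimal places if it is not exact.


Sort jobs by processing time (SPT order): [1, 4, 12, 14]
Compute completion times sequentially:
  Job 1: processing = 1, completes at 1
  Job 2: processing = 4, completes at 5
  Job 3: processing = 12, completes at 17
  Job 4: processing = 14, completes at 31
Sum of completion times = 54
Average completion time = 54/4 = 13.5

13.5


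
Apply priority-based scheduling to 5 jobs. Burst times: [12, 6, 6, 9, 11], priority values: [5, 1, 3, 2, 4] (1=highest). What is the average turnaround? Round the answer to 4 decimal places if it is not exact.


Sort by priority (ascending = highest first):
Order: [(1, 6), (2, 9), (3, 6), (4, 11), (5, 12)]
Completion times:
  Priority 1, burst=6, C=6
  Priority 2, burst=9, C=15
  Priority 3, burst=6, C=21
  Priority 4, burst=11, C=32
  Priority 5, burst=12, C=44
Average turnaround = 118/5 = 23.6

23.6


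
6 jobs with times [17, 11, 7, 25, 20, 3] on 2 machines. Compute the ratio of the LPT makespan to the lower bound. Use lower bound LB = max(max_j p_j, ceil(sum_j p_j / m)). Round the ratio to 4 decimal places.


LPT order: [25, 20, 17, 11, 7, 3]
Machine loads after assignment: [43, 40]
LPT makespan = 43
Lower bound = max(max_job, ceil(total/2)) = max(25, 42) = 42
Ratio = 43 / 42 = 1.0238

1.0238


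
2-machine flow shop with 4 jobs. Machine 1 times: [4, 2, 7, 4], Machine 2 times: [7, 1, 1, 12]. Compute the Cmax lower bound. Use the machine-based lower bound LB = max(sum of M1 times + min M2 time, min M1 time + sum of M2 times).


LB1 = sum(M1 times) + min(M2 times) = 17 + 1 = 18
LB2 = min(M1 times) + sum(M2 times) = 2 + 21 = 23
Lower bound = max(LB1, LB2) = max(18, 23) = 23

23


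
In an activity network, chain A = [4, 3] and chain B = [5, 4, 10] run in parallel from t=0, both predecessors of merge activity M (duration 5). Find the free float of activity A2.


ES(A2) = sum of predecessors on chain A = 4
EF(A2) = ES + duration = 4 + 3 = 7
Successor of A2 is M. ES(M) = max(sum(A), sum(B)) = max(7, 19) = 19
Free float = ES(successor) - EF(current) = 19 - 7 = 12

12


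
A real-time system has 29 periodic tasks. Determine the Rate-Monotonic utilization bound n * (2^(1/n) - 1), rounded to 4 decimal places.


Compute 2^(1/29) = 1.0241895602
Subtract 1: 1.0241895602 - 1 = 0.0241895602
Multiply by n: 29 * 0.0241895602 = 0.7014972458
Round to 4 dp: 0.7015

0.7015


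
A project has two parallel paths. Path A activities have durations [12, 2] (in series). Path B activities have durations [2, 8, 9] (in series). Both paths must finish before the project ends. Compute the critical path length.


Path A total = 12 + 2 = 14
Path B total = 2 + 8 + 9 = 19
Critical path = longest path = max(14, 19) = 19

19


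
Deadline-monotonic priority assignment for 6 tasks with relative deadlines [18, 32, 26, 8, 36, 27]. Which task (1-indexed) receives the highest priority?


Sort tasks by relative deadline (ascending):
  Task 4: deadline = 8
  Task 1: deadline = 18
  Task 3: deadline = 26
  Task 6: deadline = 27
  Task 2: deadline = 32
  Task 5: deadline = 36
Priority order (highest first): [4, 1, 3, 6, 2, 5]
Highest priority task = 4

4


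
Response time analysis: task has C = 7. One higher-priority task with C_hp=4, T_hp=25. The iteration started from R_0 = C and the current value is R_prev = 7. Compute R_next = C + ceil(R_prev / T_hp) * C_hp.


R_next = C + ceil(R_prev / T_hp) * C_hp
ceil(7 / 25) = ceil(0.28) = 1
Interference = 1 * 4 = 4
R_next = 7 + 4 = 11

11


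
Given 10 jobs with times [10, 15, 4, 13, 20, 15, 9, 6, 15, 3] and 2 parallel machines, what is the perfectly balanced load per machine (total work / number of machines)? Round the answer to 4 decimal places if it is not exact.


Total processing time = 10 + 15 + 4 + 13 + 20 + 15 + 9 + 6 + 15 + 3 = 110
Number of machines = 2
Ideal balanced load = 110 / 2 = 55.0

55.0


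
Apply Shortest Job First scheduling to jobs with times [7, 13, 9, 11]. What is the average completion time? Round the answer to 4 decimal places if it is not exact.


SJF order (ascending): [7, 9, 11, 13]
Completion times:
  Job 1: burst=7, C=7
  Job 2: burst=9, C=16
  Job 3: burst=11, C=27
  Job 4: burst=13, C=40
Average completion = 90/4 = 22.5

22.5


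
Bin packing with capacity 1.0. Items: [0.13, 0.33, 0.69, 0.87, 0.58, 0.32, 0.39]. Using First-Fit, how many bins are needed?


Place items sequentially using First-Fit:
  Item 0.13 -> new Bin 1
  Item 0.33 -> Bin 1 (now 0.46)
  Item 0.69 -> new Bin 2
  Item 0.87 -> new Bin 3
  Item 0.58 -> new Bin 4
  Item 0.32 -> Bin 1 (now 0.78)
  Item 0.39 -> Bin 4 (now 0.97)
Total bins used = 4

4


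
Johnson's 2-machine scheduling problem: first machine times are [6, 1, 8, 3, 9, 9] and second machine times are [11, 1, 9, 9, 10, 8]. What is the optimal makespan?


Apply Johnson's rule:
  Group 1 (a <= b): [(2, 1, 1), (4, 3, 9), (1, 6, 11), (3, 8, 9), (5, 9, 10)]
  Group 2 (a > b): [(6, 9, 8)]
Optimal job order: [2, 4, 1, 3, 5, 6]
Schedule:
  Job 2: M1 done at 1, M2 done at 2
  Job 4: M1 done at 4, M2 done at 13
  Job 1: M1 done at 10, M2 done at 24
  Job 3: M1 done at 18, M2 done at 33
  Job 5: M1 done at 27, M2 done at 43
  Job 6: M1 done at 36, M2 done at 51
Makespan = 51

51


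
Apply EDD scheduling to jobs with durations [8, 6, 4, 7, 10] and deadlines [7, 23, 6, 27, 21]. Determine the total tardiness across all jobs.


Sort by due date (EDD order): [(4, 6), (8, 7), (10, 21), (6, 23), (7, 27)]
Compute completion times and tardiness:
  Job 1: p=4, d=6, C=4, tardiness=max(0,4-6)=0
  Job 2: p=8, d=7, C=12, tardiness=max(0,12-7)=5
  Job 3: p=10, d=21, C=22, tardiness=max(0,22-21)=1
  Job 4: p=6, d=23, C=28, tardiness=max(0,28-23)=5
  Job 5: p=7, d=27, C=35, tardiness=max(0,35-27)=8
Total tardiness = 19

19


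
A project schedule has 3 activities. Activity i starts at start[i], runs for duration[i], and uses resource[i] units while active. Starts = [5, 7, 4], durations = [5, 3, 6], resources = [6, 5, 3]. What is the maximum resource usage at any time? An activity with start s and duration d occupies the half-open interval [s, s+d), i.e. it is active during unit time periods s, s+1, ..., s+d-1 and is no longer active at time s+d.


Each activity i is active on [start_i, start_i + duration_i).
Compute total resource usage per time slot:
  t=0: active resources = [], total = 0
  t=1: active resources = [], total = 0
  t=2: active resources = [], total = 0
  t=3: active resources = [], total = 0
  t=4: active resources = [3], total = 3
  t=5: active resources = [6, 3], total = 9
  t=6: active resources = [6, 3], total = 9
  t=7: active resources = [6, 5, 3], total = 14
  t=8: active resources = [6, 5, 3], total = 14
  t=9: active resources = [6, 5, 3], total = 14
Peak resource demand = 14

14


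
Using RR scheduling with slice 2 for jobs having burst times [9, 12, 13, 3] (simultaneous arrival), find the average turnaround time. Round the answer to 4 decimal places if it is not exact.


Time quantum = 2
Execution trace:
  J1 runs 2 units, time = 2
  J2 runs 2 units, time = 4
  J3 runs 2 units, time = 6
  J4 runs 2 units, time = 8
  J1 runs 2 units, time = 10
  J2 runs 2 units, time = 12
  J3 runs 2 units, time = 14
  J4 runs 1 units, time = 15
  J1 runs 2 units, time = 17
  J2 runs 2 units, time = 19
  J3 runs 2 units, time = 21
  J1 runs 2 units, time = 23
  J2 runs 2 units, time = 25
  J3 runs 2 units, time = 27
  J1 runs 1 units, time = 28
  J2 runs 2 units, time = 30
  J3 runs 2 units, time = 32
  J2 runs 2 units, time = 34
  J3 runs 2 units, time = 36
  J3 runs 1 units, time = 37
Finish times: [28, 34, 37, 15]
Average turnaround = 114/4 = 28.5

28.5


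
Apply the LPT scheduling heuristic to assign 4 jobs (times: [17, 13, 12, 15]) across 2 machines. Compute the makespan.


Sort jobs in decreasing order (LPT): [17, 15, 13, 12]
Assign each job to the least loaded machine:
  Machine 1: jobs [17, 12], load = 29
  Machine 2: jobs [15, 13], load = 28
Makespan = max load = 29

29


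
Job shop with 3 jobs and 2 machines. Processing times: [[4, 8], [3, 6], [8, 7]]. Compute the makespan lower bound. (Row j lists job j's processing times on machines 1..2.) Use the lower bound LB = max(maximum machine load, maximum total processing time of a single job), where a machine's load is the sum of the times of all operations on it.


Machine loads:
  Machine 1: 4 + 3 + 8 = 15
  Machine 2: 8 + 6 + 7 = 21
Max machine load = 21
Job totals:
  Job 1: 12
  Job 2: 9
  Job 3: 15
Max job total = 15
Lower bound = max(21, 15) = 21

21


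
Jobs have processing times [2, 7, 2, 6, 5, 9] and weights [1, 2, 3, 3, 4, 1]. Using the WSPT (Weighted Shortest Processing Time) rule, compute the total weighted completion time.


Compute p/w ratios and sort ascending (WSPT): [(2, 3), (5, 4), (2, 1), (6, 3), (7, 2), (9, 1)]
Compute weighted completion times:
  Job (p=2,w=3): C=2, w*C=3*2=6
  Job (p=5,w=4): C=7, w*C=4*7=28
  Job (p=2,w=1): C=9, w*C=1*9=9
  Job (p=6,w=3): C=15, w*C=3*15=45
  Job (p=7,w=2): C=22, w*C=2*22=44
  Job (p=9,w=1): C=31, w*C=1*31=31
Total weighted completion time = 163

163


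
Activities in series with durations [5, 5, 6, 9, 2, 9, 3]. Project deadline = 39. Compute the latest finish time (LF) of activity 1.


LF(activity 1) = deadline - sum of successor durations
Successors: activities 2 through 7 with durations [5, 6, 9, 2, 9, 3]
Sum of successor durations = 34
LF = 39 - 34 = 5

5


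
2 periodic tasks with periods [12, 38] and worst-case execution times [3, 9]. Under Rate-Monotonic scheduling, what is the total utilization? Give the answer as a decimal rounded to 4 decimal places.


Compute individual utilizations (exact fractions):
  Task 1: C/T = 3/12 = 1/4 (approx. 0.25)
  Task 2: C/T = 9/38 (approx. 0.2368)
Total utilization U = 1/4 + 9/38 = 37/76
Rounded to 4 decimal places: U = 0.4868
RM (Liu & Layland) bound for 2 tasks = 0.828427; compare with U = 37/76 (approx. 0.486842)
U <= bound, so schedulable by RM sufficient condition.

0.4868


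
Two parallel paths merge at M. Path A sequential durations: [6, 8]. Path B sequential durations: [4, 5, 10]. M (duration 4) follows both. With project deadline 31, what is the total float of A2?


Forward pass: ES(A2) = sum of predecessors on chain A = 6
EF = ES + duration = 6 + 8 = 14
Backward pass: LF(M) = deadline = 31; LS(M) = 31 - 4 = 27
LF(A2) = LS(M) - sum(successors on chain A) = 27 - 0 = 27
LS = LF - duration = 27 - 8 = 19
Total float = LS - ES = 19 - 6 = 13

13


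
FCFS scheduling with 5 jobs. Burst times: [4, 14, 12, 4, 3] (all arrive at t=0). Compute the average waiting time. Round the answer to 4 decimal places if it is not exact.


FCFS order (as given): [4, 14, 12, 4, 3]
Waiting times:
  Job 1: wait = 0
  Job 2: wait = 4
  Job 3: wait = 18
  Job 4: wait = 30
  Job 5: wait = 34
Sum of waiting times = 86
Average waiting time = 86/5 = 17.2

17.2


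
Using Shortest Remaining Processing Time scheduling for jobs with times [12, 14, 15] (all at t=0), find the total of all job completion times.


Since all jobs arrive at t=0, SRPT equals SPT ordering.
SPT order: [12, 14, 15]
Completion times:
  Job 1: p=12, C=12
  Job 2: p=14, C=26
  Job 3: p=15, C=41
Total completion time = 12 + 26 + 41 = 79

79


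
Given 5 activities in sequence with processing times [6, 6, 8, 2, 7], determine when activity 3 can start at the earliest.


Activity 3 starts after activities 1 through 2 complete.
Predecessor durations: [6, 6]
ES = 6 + 6 = 12

12


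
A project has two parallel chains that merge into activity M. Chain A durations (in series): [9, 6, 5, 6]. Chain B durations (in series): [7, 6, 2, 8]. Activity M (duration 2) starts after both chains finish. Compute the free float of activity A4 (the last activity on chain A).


ES(A4) = sum of predecessors on chain A = 20
EF(A4) = ES + duration = 20 + 6 = 26
Successor of A4 is M. ES(M) = max(sum(A), sum(B)) = max(26, 23) = 26
Free float = ES(successor) - EF(current) = 26 - 26 = 0

0


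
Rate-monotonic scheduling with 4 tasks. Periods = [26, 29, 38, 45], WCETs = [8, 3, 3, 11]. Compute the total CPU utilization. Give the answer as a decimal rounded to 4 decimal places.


Compute individual utilizations (exact fractions):
  Task 1: C/T = 8/26 = 4/13 (approx. 0.3077)
  Task 2: C/T = 3/29 (approx. 0.1034)
  Task 3: C/T = 3/38 (approx. 0.0789)
  Task 4: C/T = 11/45 (approx. 0.2444)
Total utilization U = 4/13 + 3/29 + 3/38 + 11/45 = 473531/644670
Rounded to 4 decimal places: U = 0.7345
RM (Liu & Layland) bound for 4 tasks = 0.756828; compare with U = 473531/644670 (approx. 0.734532)
U <= bound, so schedulable by RM sufficient condition.

0.7345


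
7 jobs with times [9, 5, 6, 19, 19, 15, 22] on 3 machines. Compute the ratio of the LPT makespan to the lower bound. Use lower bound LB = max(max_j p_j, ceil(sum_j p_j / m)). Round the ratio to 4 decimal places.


LPT order: [22, 19, 19, 15, 9, 6, 5]
Machine loads after assignment: [33, 34, 28]
LPT makespan = 34
Lower bound = max(max_job, ceil(total/3)) = max(22, 32) = 32
Ratio = 34 / 32 = 1.0625

1.0625


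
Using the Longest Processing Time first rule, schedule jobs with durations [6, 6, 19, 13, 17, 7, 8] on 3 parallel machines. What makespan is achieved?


Sort jobs in decreasing order (LPT): [19, 17, 13, 8, 7, 6, 6]
Assign each job to the least loaded machine:
  Machine 1: jobs [19, 6], load = 25
  Machine 2: jobs [17, 7], load = 24
  Machine 3: jobs [13, 8, 6], load = 27
Makespan = max load = 27

27


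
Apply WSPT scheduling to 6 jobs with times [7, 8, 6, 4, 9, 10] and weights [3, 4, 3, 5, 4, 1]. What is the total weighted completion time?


Compute p/w ratios and sort ascending (WSPT): [(4, 5), (8, 4), (6, 3), (9, 4), (7, 3), (10, 1)]
Compute weighted completion times:
  Job (p=4,w=5): C=4, w*C=5*4=20
  Job (p=8,w=4): C=12, w*C=4*12=48
  Job (p=6,w=3): C=18, w*C=3*18=54
  Job (p=9,w=4): C=27, w*C=4*27=108
  Job (p=7,w=3): C=34, w*C=3*34=102
  Job (p=10,w=1): C=44, w*C=1*44=44
Total weighted completion time = 376

376


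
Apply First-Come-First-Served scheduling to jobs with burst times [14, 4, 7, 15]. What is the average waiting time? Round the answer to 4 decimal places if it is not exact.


FCFS order (as given): [14, 4, 7, 15]
Waiting times:
  Job 1: wait = 0
  Job 2: wait = 14
  Job 3: wait = 18
  Job 4: wait = 25
Sum of waiting times = 57
Average waiting time = 57/4 = 14.25

14.25


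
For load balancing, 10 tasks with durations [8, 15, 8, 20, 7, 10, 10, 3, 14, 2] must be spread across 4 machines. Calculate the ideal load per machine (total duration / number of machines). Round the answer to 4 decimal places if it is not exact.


Total processing time = 8 + 15 + 8 + 20 + 7 + 10 + 10 + 3 + 14 + 2 = 97
Number of machines = 4
Ideal balanced load = 97 / 4 = 24.25

24.25


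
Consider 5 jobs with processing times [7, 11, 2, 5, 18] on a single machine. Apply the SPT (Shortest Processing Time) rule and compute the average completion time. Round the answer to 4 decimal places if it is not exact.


Sort jobs by processing time (SPT order): [2, 5, 7, 11, 18]
Compute completion times sequentially:
  Job 1: processing = 2, completes at 2
  Job 2: processing = 5, completes at 7
  Job 3: processing = 7, completes at 14
  Job 4: processing = 11, completes at 25
  Job 5: processing = 18, completes at 43
Sum of completion times = 91
Average completion time = 91/5 = 18.2

18.2


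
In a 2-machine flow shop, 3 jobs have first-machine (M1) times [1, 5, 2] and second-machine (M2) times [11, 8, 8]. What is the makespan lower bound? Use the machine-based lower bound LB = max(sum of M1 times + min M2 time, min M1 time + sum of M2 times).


LB1 = sum(M1 times) + min(M2 times) = 8 + 8 = 16
LB2 = min(M1 times) + sum(M2 times) = 1 + 27 = 28
Lower bound = max(LB1, LB2) = max(16, 28) = 28

28


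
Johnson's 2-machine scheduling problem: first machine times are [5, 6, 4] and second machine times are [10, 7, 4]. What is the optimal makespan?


Apply Johnson's rule:
  Group 1 (a <= b): [(3, 4, 4), (1, 5, 10), (2, 6, 7)]
  Group 2 (a > b): []
Optimal job order: [3, 1, 2]
Schedule:
  Job 3: M1 done at 4, M2 done at 8
  Job 1: M1 done at 9, M2 done at 19
  Job 2: M1 done at 15, M2 done at 26
Makespan = 26

26


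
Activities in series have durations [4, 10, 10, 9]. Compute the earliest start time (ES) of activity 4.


Activity 4 starts after activities 1 through 3 complete.
Predecessor durations: [4, 10, 10]
ES = 4 + 10 + 10 = 24

24


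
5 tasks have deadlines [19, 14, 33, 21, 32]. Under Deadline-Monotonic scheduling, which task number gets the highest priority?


Sort tasks by relative deadline (ascending):
  Task 2: deadline = 14
  Task 1: deadline = 19
  Task 4: deadline = 21
  Task 5: deadline = 32
  Task 3: deadline = 33
Priority order (highest first): [2, 1, 4, 5, 3]
Highest priority task = 2

2


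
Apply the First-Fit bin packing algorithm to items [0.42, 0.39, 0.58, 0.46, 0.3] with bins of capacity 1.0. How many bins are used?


Place items sequentially using First-Fit:
  Item 0.42 -> new Bin 1
  Item 0.39 -> Bin 1 (now 0.81)
  Item 0.58 -> new Bin 2
  Item 0.46 -> new Bin 3
  Item 0.3 -> Bin 2 (now 0.88)
Total bins used = 3

3


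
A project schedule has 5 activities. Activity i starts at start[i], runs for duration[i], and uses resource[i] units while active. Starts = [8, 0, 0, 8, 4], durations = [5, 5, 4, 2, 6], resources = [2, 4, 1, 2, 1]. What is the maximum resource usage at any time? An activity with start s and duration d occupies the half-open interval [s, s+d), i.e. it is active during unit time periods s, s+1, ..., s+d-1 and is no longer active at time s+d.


Each activity i is active on [start_i, start_i + duration_i).
Compute total resource usage per time slot:
  t=0: active resources = [4, 1], total = 5
  t=1: active resources = [4, 1], total = 5
  t=2: active resources = [4, 1], total = 5
  t=3: active resources = [4, 1], total = 5
  t=4: active resources = [4, 1], total = 5
  t=5: active resources = [1], total = 1
  t=6: active resources = [1], total = 1
  t=7: active resources = [1], total = 1
  t=8: active resources = [2, 2, 1], total = 5
  t=9: active resources = [2, 2, 1], total = 5
  t=10: active resources = [2], total = 2
  t=11: active resources = [2], total = 2
  t=12: active resources = [2], total = 2
Peak resource demand = 5

5


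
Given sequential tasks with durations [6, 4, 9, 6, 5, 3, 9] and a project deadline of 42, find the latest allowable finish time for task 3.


LF(activity 3) = deadline - sum of successor durations
Successors: activities 4 through 7 with durations [6, 5, 3, 9]
Sum of successor durations = 23
LF = 42 - 23 = 19

19


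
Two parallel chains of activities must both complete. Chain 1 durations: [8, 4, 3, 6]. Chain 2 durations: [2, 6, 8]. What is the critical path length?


Path A total = 8 + 4 + 3 + 6 = 21
Path B total = 2 + 6 + 8 = 16
Critical path = longest path = max(21, 16) = 21

21


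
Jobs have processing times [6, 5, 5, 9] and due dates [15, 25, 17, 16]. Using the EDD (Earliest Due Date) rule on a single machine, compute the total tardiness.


Sort by due date (EDD order): [(6, 15), (9, 16), (5, 17), (5, 25)]
Compute completion times and tardiness:
  Job 1: p=6, d=15, C=6, tardiness=max(0,6-15)=0
  Job 2: p=9, d=16, C=15, tardiness=max(0,15-16)=0
  Job 3: p=5, d=17, C=20, tardiness=max(0,20-17)=3
  Job 4: p=5, d=25, C=25, tardiness=max(0,25-25)=0
Total tardiness = 3

3


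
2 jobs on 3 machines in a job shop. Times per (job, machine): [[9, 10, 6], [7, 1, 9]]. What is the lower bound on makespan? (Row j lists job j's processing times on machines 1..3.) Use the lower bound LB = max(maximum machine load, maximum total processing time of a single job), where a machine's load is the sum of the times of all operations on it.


Machine loads:
  Machine 1: 9 + 7 = 16
  Machine 2: 10 + 1 = 11
  Machine 3: 6 + 9 = 15
Max machine load = 16
Job totals:
  Job 1: 25
  Job 2: 17
Max job total = 25
Lower bound = max(16, 25) = 25

25


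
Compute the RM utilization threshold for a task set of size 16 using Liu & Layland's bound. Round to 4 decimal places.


Compute 2^(1/16) = 1.0442737824
Subtract 1: 1.0442737824 - 1 = 0.0442737824
Multiply by n: 16 * 0.0442737824 = 0.7083805184
Round to 4 dp: 0.7084

0.7084


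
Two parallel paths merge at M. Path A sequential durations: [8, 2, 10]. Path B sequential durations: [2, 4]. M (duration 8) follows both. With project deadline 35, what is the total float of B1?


Forward pass: ES(B1) = sum of predecessors on chain B = 0
EF = ES + duration = 0 + 2 = 2
Backward pass: LF(M) = deadline = 35; LS(M) = 35 - 8 = 27
LF(B1) = LS(M) - sum(successors on chain B) = 27 - 4 = 23
LS = LF - duration = 23 - 2 = 21
Total float = LS - ES = 21 - 0 = 21

21


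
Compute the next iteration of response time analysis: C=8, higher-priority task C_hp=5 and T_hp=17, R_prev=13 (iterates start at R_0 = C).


R_next = C + ceil(R_prev / T_hp) * C_hp
ceil(13 / 17) = ceil(0.7647) = 1
Interference = 1 * 5 = 5
R_next = 8 + 5 = 13
R_next = R_prev, so the iteration has converged (response time = 13).

13


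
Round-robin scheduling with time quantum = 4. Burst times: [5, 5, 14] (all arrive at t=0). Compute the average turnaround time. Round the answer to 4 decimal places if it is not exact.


Time quantum = 4
Execution trace:
  J1 runs 4 units, time = 4
  J2 runs 4 units, time = 8
  J3 runs 4 units, time = 12
  J1 runs 1 units, time = 13
  J2 runs 1 units, time = 14
  J3 runs 4 units, time = 18
  J3 runs 4 units, time = 22
  J3 runs 2 units, time = 24
Finish times: [13, 14, 24]
Average turnaround = 51/3 = 17.0

17.0


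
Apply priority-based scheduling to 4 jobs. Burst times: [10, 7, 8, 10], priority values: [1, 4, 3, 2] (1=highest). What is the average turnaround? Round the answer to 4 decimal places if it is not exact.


Sort by priority (ascending = highest first):
Order: [(1, 10), (2, 10), (3, 8), (4, 7)]
Completion times:
  Priority 1, burst=10, C=10
  Priority 2, burst=10, C=20
  Priority 3, burst=8, C=28
  Priority 4, burst=7, C=35
Average turnaround = 93/4 = 23.25

23.25


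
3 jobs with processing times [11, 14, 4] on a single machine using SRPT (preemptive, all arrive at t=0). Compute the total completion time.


Since all jobs arrive at t=0, SRPT equals SPT ordering.
SPT order: [4, 11, 14]
Completion times:
  Job 1: p=4, C=4
  Job 2: p=11, C=15
  Job 3: p=14, C=29
Total completion time = 4 + 15 + 29 = 48

48


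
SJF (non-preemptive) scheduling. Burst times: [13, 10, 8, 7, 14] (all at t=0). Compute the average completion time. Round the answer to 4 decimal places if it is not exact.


SJF order (ascending): [7, 8, 10, 13, 14]
Completion times:
  Job 1: burst=7, C=7
  Job 2: burst=8, C=15
  Job 3: burst=10, C=25
  Job 4: burst=13, C=38
  Job 5: burst=14, C=52
Average completion = 137/5 = 27.4

27.4


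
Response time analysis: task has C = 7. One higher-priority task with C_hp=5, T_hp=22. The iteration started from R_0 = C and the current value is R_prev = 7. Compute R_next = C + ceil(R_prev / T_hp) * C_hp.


R_next = C + ceil(R_prev / T_hp) * C_hp
ceil(7 / 22) = ceil(0.3182) = 1
Interference = 1 * 5 = 5
R_next = 7 + 5 = 12

12


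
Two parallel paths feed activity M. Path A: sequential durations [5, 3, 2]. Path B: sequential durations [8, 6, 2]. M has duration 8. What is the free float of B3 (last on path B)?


ES(B3) = sum of predecessors on chain B = 14
EF(B3) = ES + duration = 14 + 2 = 16
Successor of B3 is M. ES(M) = max(sum(A), sum(B)) = max(10, 16) = 16
Free float = ES(successor) - EF(current) = 16 - 16 = 0

0


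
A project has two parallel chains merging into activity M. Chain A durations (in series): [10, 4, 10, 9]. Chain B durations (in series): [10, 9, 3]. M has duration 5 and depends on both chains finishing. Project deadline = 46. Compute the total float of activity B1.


Forward pass: ES(B1) = sum of predecessors on chain B = 0
EF = ES + duration = 0 + 10 = 10
Backward pass: LF(M) = deadline = 46; LS(M) = 46 - 5 = 41
LF(B1) = LS(M) - sum(successors on chain B) = 41 - 12 = 29
LS = LF - duration = 29 - 10 = 19
Total float = LS - ES = 19 - 0 = 19

19


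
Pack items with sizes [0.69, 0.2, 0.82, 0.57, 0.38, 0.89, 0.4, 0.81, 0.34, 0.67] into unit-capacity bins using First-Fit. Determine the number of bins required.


Place items sequentially using First-Fit:
  Item 0.69 -> new Bin 1
  Item 0.2 -> Bin 1 (now 0.89)
  Item 0.82 -> new Bin 2
  Item 0.57 -> new Bin 3
  Item 0.38 -> Bin 3 (now 0.95)
  Item 0.89 -> new Bin 4
  Item 0.4 -> new Bin 5
  Item 0.81 -> new Bin 6
  Item 0.34 -> Bin 5 (now 0.74)
  Item 0.67 -> new Bin 7
Total bins used = 7

7


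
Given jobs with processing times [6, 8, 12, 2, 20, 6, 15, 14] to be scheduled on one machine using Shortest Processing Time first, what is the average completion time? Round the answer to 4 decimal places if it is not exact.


Sort jobs by processing time (SPT order): [2, 6, 6, 8, 12, 14, 15, 20]
Compute completion times sequentially:
  Job 1: processing = 2, completes at 2
  Job 2: processing = 6, completes at 8
  Job 3: processing = 6, completes at 14
  Job 4: processing = 8, completes at 22
  Job 5: processing = 12, completes at 34
  Job 6: processing = 14, completes at 48
  Job 7: processing = 15, completes at 63
  Job 8: processing = 20, completes at 83
Sum of completion times = 274
Average completion time = 274/8 = 34.25

34.25


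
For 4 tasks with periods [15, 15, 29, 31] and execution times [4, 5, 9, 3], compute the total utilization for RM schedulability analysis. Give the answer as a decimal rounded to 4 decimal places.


Compute individual utilizations (exact fractions):
  Task 1: C/T = 4/15 (approx. 0.2667)
  Task 2: C/T = 5/15 = 1/3 (approx. 0.3333)
  Task 3: C/T = 9/29 (approx. 0.3103)
  Task 4: C/T = 3/31 (approx. 0.0968)
Total utilization U = 4/15 + 1/3 + 9/29 + 3/31 = 4527/4495
Rounded to 4 decimal places: U = 1.0071
RM (Liu & Layland) bound for 4 tasks = 0.756828; compare with U = 4527/4495 (approx. 1.007119)
U > 1, so the task set is not schedulable (processor overloaded).

1.0071


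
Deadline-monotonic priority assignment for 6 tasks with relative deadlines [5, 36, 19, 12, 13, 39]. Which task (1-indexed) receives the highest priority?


Sort tasks by relative deadline (ascending):
  Task 1: deadline = 5
  Task 4: deadline = 12
  Task 5: deadline = 13
  Task 3: deadline = 19
  Task 2: deadline = 36
  Task 6: deadline = 39
Priority order (highest first): [1, 4, 5, 3, 2, 6]
Highest priority task = 1

1


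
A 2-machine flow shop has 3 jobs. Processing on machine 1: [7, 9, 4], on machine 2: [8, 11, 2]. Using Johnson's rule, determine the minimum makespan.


Apply Johnson's rule:
  Group 1 (a <= b): [(1, 7, 8), (2, 9, 11)]
  Group 2 (a > b): [(3, 4, 2)]
Optimal job order: [1, 2, 3]
Schedule:
  Job 1: M1 done at 7, M2 done at 15
  Job 2: M1 done at 16, M2 done at 27
  Job 3: M1 done at 20, M2 done at 29
Makespan = 29

29


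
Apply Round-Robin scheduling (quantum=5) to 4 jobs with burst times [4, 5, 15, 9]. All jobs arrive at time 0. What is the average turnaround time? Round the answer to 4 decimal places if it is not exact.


Time quantum = 5
Execution trace:
  J1 runs 4 units, time = 4
  J2 runs 5 units, time = 9
  J3 runs 5 units, time = 14
  J4 runs 5 units, time = 19
  J3 runs 5 units, time = 24
  J4 runs 4 units, time = 28
  J3 runs 5 units, time = 33
Finish times: [4, 9, 33, 28]
Average turnaround = 74/4 = 18.5

18.5


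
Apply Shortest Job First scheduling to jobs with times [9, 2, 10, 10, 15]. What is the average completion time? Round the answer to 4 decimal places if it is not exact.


SJF order (ascending): [2, 9, 10, 10, 15]
Completion times:
  Job 1: burst=2, C=2
  Job 2: burst=9, C=11
  Job 3: burst=10, C=21
  Job 4: burst=10, C=31
  Job 5: burst=15, C=46
Average completion = 111/5 = 22.2

22.2


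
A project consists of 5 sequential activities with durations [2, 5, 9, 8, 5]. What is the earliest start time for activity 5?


Activity 5 starts after activities 1 through 4 complete.
Predecessor durations: [2, 5, 9, 8]
ES = 2 + 5 + 9 + 8 = 24

24


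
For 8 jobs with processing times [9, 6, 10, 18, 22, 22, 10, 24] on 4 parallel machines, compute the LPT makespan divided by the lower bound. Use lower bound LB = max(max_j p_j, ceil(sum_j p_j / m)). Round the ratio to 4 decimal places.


LPT order: [24, 22, 22, 18, 10, 10, 9, 6]
Machine loads after assignment: [30, 32, 31, 28]
LPT makespan = 32
Lower bound = max(max_job, ceil(total/4)) = max(24, 31) = 31
Ratio = 32 / 31 = 1.0323

1.0323


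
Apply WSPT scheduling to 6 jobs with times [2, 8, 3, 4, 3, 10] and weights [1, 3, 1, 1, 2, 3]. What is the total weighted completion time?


Compute p/w ratios and sort ascending (WSPT): [(3, 2), (2, 1), (8, 3), (3, 1), (10, 3), (4, 1)]
Compute weighted completion times:
  Job (p=3,w=2): C=3, w*C=2*3=6
  Job (p=2,w=1): C=5, w*C=1*5=5
  Job (p=8,w=3): C=13, w*C=3*13=39
  Job (p=3,w=1): C=16, w*C=1*16=16
  Job (p=10,w=3): C=26, w*C=3*26=78
  Job (p=4,w=1): C=30, w*C=1*30=30
Total weighted completion time = 174

174


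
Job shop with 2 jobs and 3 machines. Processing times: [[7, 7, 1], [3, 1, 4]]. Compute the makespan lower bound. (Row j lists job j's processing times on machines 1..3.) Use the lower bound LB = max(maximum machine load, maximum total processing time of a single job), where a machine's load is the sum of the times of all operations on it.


Machine loads:
  Machine 1: 7 + 3 = 10
  Machine 2: 7 + 1 = 8
  Machine 3: 1 + 4 = 5
Max machine load = 10
Job totals:
  Job 1: 15
  Job 2: 8
Max job total = 15
Lower bound = max(10, 15) = 15

15
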